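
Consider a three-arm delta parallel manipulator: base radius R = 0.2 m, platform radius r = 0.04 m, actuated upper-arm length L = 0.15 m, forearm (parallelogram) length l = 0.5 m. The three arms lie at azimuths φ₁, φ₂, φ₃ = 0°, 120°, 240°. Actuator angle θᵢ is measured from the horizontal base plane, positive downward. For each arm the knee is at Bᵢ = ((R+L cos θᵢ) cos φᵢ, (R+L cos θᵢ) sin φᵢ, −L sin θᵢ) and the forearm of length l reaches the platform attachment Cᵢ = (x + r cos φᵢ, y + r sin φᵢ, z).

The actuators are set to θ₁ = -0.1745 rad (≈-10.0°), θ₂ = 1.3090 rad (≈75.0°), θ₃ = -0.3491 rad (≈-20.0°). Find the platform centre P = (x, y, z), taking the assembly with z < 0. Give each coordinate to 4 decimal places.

S1 = (0.3077·cos0.0°, 0.3077·sin0.0°, 0.0260) = (0.3077, 0.0000, 0.0260)
φ2=120.0°: virtual centre (-0.0994, 0.1722, -0.1449), radius l
arm 3 at φ=240.0°: e+L cos θ3 = 0.3010;  S3 = (-0.1505, -0.2606, 0.0513)
subtract pairs → two planes through P
[-0.8143 0.3444 -0.3419]·P = -0.0348;  [-0.9164 -0.5213 0.0505]·P = -0.0022
det = 0.7400;  x = 0.0256+-0.2173z,  y = -0.0408+0.4789z
quadratic in z: (1.2766)z²+(0.0315)z+(-0.1680)=0, √Δ=0.9269 → z ∈ {-0.3754, 0.3507}; z = -0.3754 (taking z<0)
x = 0.1071, y = -0.2205

(0.1071, -0.2205, -0.3754)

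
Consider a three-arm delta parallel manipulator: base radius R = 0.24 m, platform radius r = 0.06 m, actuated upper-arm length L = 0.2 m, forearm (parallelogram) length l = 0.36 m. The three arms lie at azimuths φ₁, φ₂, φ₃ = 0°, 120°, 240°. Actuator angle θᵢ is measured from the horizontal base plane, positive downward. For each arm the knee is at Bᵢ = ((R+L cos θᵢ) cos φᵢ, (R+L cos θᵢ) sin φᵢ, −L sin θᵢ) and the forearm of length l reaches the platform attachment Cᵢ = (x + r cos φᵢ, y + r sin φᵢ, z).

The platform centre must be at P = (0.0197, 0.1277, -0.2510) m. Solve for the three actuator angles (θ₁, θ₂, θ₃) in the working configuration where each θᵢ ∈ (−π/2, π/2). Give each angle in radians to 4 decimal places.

θ₁ = 0.6980, θ₂ = 0.1747, θ₃ = 1.3089

φ1=0.0° → target in arm frame (0.0197, 0.1277)
  A cos θ + B sin θ = C:  0.1603·cos θ + -0.2510·sin θ = -0.0385
  θ1 = atan2(B,A) + arccos(C/0.2978) = 0.6980
arm 2 (φ=120.0°): x'=0.1007, y'=-0.0809
  e−x'=0.0793;  (l²−L²−(e−x')²−y'²−z²)/2L = 0.0344
  θ2 = atan2(B,A) + arccos(C/0.2632) = 0.1747
φ3=240.0° → target in arm frame (-0.1204, -0.0468)
  A=0.3004, B=-0.2510, C=(l²−L²−A²−y'²−z²)/(2L)=-0.1646
  θ3 = atan2(B,A) + arccos(C/0.3915) = 1.3089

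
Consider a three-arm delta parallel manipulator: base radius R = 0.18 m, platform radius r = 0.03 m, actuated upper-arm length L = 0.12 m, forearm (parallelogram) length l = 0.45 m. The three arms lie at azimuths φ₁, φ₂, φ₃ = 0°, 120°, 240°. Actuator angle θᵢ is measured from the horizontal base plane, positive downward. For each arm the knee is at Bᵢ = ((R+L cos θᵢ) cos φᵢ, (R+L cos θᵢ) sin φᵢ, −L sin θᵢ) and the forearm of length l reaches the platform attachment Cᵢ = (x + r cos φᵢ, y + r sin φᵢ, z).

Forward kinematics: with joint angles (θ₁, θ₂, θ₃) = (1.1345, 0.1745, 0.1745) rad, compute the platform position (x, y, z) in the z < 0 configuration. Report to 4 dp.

(-0.1369, 0.0000, -0.4063)

arm 1 at φ=0.0°: e+L cos θ1 = 0.2007;  S1 = (0.2007, 0.0000, -0.1088)
φ2=120.0°: virtual centre (-0.1341, 0.2322, -0.0208), radius l
S3 = (0.2682·cos240.0°, 0.2682·sin240.0°, -0.0208) = (-0.1341, -0.2322, -0.0208)
|S₂|²−|S₁|² = 0.0202;  |S₃|²−|S₁|² = 0.0202
plane₁₂: -0.6696x+0.4645y+0.1758z = 0.0202
Cramer: x(z) = -0.0302+0.2626z;  y(z) = 0.0000-0.0000z
into |P−S₁|² = l²: 1.0690z² + 0.0962z + -0.1373 = 0;  Δ = 0.5965;  z = -0.4063 or 0.3162 → z<0 root = -0.4063
x = -0.1369, y = 0.0000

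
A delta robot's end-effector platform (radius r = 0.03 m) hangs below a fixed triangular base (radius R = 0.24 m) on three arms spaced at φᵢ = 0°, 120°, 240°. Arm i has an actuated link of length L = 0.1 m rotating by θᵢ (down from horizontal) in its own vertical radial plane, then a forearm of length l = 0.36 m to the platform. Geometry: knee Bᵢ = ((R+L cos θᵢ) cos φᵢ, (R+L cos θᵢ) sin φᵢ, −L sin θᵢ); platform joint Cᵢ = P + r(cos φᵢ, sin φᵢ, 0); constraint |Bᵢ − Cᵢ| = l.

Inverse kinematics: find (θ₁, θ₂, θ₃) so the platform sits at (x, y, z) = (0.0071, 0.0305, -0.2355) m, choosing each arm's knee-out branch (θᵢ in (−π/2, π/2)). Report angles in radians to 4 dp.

θ₁ = 0.3488, θ₂ = 0.1749, θ₃ = 0.6984

rotate P by −φ1: (0.0071, 0.0305, -0.2355)
  e−x'=0.2029;  (l²−L²−(e−x')²−y'²−z²)/2L = 0.1102
  γ=atan2(-0.2355,0.2029)=-0.8596;  ψ=arccos(0.3545)=1.2084;  θ1=γ+ψ≈0.3488
rotate P by −φ2: (0.0229, -0.0214, -0.2355)
  A cos θ + B sin θ = C:  0.1871·cos θ + -0.2355·sin θ = 0.1433
  γ=atan2(-0.2355,0.1871)=-0.8993;  ψ=arccos(0.4764)=1.0742;  θ2=γ+ψ≈0.1749
rotate P by −φ3: (-0.0300, -0.0091, -0.2355)
  A=0.2400, B=-0.2355, C=(l²−L²−A²−y'²−z²)/(2L)=0.0324
  √(A²+B²)=0.3362;  θ3 = -0.7760+1.4744 ≈ 0.6984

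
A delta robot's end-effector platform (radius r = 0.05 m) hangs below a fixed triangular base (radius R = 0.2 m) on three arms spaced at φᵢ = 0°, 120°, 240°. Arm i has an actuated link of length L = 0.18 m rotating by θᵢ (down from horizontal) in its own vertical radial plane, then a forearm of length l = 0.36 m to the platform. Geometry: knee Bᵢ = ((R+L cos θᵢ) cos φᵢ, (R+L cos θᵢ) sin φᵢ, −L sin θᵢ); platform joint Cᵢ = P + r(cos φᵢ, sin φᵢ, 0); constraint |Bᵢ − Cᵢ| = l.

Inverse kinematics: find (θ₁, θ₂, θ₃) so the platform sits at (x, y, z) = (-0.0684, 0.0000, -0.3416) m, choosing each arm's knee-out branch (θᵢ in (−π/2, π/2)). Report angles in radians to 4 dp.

arm 1 (φ=0.0°): x'=-0.0684, y'=0.0000
  A cos θ + B sin θ = C:  0.2184·cos θ + -0.3416·sin θ = -0.1866
  √(A²+B²)=0.4054;  θ1 = -1.0019+2.0492 ≈ 1.0472
rotate P by −φ2: (0.0342, 0.0592, -0.3416)
  A=0.1158, B=-0.3416, C=(l²−L²−A²−y'²−z²)/(2L)=-0.1011
  γ=atan2(-0.3416,0.1158)=-1.2440;  ψ=arccos(-0.2804)=1.8550;  θ2=γ+ψ≈0.6110
φ3=240.0° → target in arm frame (0.0342, -0.0592)
  e−x'=0.1158;  (l²−L²−(e−x')²−y'²−z²)/2L = -0.1011
  √(A²+B²)=0.3607;  θ3 = -1.2440+1.8550 ≈ 0.6110

θ₁ = 1.0472, θ₂ = 0.6110, θ₃ = 0.6110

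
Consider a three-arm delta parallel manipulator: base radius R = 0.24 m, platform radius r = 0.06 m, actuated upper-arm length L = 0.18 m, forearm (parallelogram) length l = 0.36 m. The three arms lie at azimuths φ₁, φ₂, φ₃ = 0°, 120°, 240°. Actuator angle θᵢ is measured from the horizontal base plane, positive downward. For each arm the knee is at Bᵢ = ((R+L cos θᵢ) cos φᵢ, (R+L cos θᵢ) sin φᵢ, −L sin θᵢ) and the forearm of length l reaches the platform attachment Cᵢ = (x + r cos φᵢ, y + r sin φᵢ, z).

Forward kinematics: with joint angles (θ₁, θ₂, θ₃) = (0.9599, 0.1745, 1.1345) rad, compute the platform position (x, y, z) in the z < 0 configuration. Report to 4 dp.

(-0.0324, 0.1025, -0.2870)

O1 = (0.2832·cos0.0°, 0.2832·sin0.0°, -0.1474) = (0.2832, 0.0000, -0.1474)
arm 2 at φ=120.0°: ρ2 = 0.3573;  O2 = (-0.1786, 0.3094, -0.0313)
arm 3 at φ=240.0°: ρ3 = 0.2561;  O3 = (-0.1280, -0.2218, -0.1631)
subtract pairs → two planes through P
plane₁₂: -0.9238x+0.6188y+0.2324z = 0.0266
det = 0.9187;  x = -0.0063+0.0910z,  y = 0.0337+-0.2396z
into |P−O₁|² = l²: 1.0657z² + 0.2260z + -0.0229 = 0;  Δ = 0.1487;  z = -0.2870 or 0.0749 → z<0 root = -0.2870
x = -0.0324, y = 0.1025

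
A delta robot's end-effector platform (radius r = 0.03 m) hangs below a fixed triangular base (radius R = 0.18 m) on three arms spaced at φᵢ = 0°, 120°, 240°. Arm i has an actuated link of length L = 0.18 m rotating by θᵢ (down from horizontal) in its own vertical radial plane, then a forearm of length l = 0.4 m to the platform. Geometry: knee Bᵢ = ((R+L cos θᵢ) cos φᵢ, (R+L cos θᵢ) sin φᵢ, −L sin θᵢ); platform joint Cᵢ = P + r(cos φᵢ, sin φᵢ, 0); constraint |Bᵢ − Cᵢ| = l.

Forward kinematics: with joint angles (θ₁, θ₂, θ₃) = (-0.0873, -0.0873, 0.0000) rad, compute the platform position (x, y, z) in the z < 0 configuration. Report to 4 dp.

arm 1 at φ=0.0°: (R−r)+L cos θ1 = 0.3293;  O1 = (0.3293, 0.0000, 0.0157)
arm 2 at φ=120.0°: (R−r)+L cos θ2 = 0.3293;  O2 = (-0.1647, 0.2852, 0.0157)
φ3=240.0°: virtual centre (-0.1650, -0.2858, 0.0000), radius l
eliminate P² terms by subtracting sphere 1 from 2 and 3
[-0.9879 0.5704 0.0000]·P = 0.0000;  [-0.9886 -0.5716 -0.0314]·P = 0.0002
det = 1.1286;  x = -0.0001+-0.0159z,  y = -0.0002+-0.0275z
sphere 1 gives Az²+Bz+C=0 with A=1.0010, B=-0.0209, C=-0.0512;  B²−4AC=0.2056;  roots -0.2160, 0.2369;  negative root z = -0.2160
x = 0.0033, y = 0.0058

(0.0033, 0.0058, -0.2160)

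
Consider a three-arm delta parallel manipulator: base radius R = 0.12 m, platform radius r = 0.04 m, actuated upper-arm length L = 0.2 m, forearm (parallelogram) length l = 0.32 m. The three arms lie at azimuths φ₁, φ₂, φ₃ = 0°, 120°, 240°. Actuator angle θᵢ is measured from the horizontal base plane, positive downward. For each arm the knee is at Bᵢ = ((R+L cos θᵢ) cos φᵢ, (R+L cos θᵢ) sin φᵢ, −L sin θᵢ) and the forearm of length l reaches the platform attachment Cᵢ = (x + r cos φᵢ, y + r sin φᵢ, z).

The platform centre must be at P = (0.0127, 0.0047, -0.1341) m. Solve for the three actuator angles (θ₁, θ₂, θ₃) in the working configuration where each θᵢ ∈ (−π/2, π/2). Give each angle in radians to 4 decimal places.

φ1=0.0° → target in arm frame (0.0127, 0.0047)
  A cos θ + B sin θ = C:  0.0673·cos θ + -0.1341·sin θ = 0.0997
  √(A²+B²)=0.1500;  θ1 = -1.1057+0.8443 ≈ -0.2614
rotate P by −φ2: (-0.0023, -0.0133, -0.1341)
  A=0.0823, B=-0.1341, C=(l²−L²−A²−y'²−z²)/(2L)=0.0937
  γ=atan2(-0.1341,0.0823)=-1.0205;  ψ=arccos(0.5954)=0.9330;  θ2=γ+ψ≈-0.0874
rotate P by −φ3: (-0.0104, 0.0086, -0.1341)
  A cos θ + B sin θ = C:  0.0904·cos θ + -0.1341·sin θ = 0.0904
  γ=atan2(-0.1341,0.0904)=-0.9775;  ψ=arccos(0.5590)=0.9776;  θ3=γ+ψ≈0.0000

θ₁ = -0.2614, θ₂ = -0.0874, θ₃ = 0.0000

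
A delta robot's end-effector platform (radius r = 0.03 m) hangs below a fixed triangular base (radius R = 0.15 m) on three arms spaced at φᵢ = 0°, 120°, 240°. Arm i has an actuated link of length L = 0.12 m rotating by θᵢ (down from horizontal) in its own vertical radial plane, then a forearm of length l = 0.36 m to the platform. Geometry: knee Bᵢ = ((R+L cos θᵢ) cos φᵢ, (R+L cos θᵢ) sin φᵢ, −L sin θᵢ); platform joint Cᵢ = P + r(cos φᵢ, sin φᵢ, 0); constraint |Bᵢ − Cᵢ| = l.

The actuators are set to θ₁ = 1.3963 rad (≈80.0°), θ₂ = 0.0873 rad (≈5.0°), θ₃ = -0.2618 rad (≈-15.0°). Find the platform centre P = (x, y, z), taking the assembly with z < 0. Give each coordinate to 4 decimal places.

(-0.1815, -0.0276, -0.2761)

arm 1 at φ=0.0°: e+L cos θ1 = 0.1408;  O1 = (0.1408, 0.0000, -0.1182)
O2 = (0.2395·cos120.0°, 0.2395·sin120.0°, -0.0105) = (-0.1198, 0.2075, -0.0105)
O3 = (0.2359·cos240.0°, 0.2359·sin240.0°, 0.0311) = (-0.1180, -0.2043, 0.0311)
eliminate P² terms by subtracting sphere 1 from 2 and 3
plane₁₂: -0.5212x+0.4149y+0.2154z = 0.0237
det = 0.4277;  x = -0.0448+0.4953z,  y = 0.0009+0.1030z
sphere 1 gives Az²+Bz+C=0 with A=1.2560, B=0.0527, C=-0.0812;  B²−4AC=0.4106;  roots -0.2761, 0.2341;  negative root z = -0.2761
x = -0.1815, y = -0.0276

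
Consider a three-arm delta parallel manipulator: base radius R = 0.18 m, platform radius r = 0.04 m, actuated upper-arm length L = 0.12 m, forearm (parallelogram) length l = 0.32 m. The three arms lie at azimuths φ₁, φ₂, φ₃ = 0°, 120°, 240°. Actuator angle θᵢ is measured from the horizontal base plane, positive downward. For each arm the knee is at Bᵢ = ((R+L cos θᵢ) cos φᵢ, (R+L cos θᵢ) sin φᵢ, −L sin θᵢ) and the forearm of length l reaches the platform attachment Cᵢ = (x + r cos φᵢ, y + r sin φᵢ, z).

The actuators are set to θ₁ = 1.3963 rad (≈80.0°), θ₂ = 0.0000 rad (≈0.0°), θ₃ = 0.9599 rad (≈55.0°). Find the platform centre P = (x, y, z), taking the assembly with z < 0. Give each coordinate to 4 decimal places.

(-0.1011, 0.0800, -0.2837)

arm 1 at φ=0.0°: (R−r)+L cos θ1 = 0.1608;  centre 1 = (0.1608, 0.0000, -0.1182)
centre 2 = (0.2600·cos120.0°, 0.2600·sin120.0°, 0.0000) = (-0.1300, 0.2252, 0.0000)
centre 3 = (0.2088·cos240.0°, 0.2088·sin240.0°, -0.0983) = (-0.1044, -0.1809, -0.0983)
|centre ₂|²−|centre ₁|² = 0.0278;  |centre ₃|²−|centre ₁|² = 0.0134
[-0.5817 0.4503 0.2364]·P = 0.0278;  [-0.5305 -0.3617 0.0398]·P = 0.0134
det = 0.4493;  x = -0.0358+0.2301z,  y = 0.0154+-0.2276z
into |P−centre ₁|² = l²: 1.1048z² + 0.1388z + -0.0495 = 0;  Δ = 0.2381;  z = -0.2837 or 0.1580 → z<0 root = -0.2837
x = -0.1011, y = 0.0800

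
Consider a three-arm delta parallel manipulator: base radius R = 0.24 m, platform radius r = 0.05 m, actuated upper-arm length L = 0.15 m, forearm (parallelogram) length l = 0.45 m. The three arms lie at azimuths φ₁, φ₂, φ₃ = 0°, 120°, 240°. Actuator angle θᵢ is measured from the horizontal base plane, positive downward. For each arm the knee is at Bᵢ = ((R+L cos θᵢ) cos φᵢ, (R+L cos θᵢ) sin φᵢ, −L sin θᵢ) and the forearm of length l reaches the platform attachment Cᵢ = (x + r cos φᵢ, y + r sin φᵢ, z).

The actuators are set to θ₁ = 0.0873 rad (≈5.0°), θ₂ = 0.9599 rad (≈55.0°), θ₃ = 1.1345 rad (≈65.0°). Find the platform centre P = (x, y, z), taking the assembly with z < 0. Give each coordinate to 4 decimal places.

centre 1 = (0.3394·cos0.0°, 0.3394·sin0.0°, -0.0131) = (0.3394, 0.0000, -0.0131)
arm 2 at φ=120.0°: (R−r)+L cos θ2 = 0.2760;  centre 2 = (-0.1380, 0.2391, -0.1229)
arm 3 at φ=240.0°: (R−r)+L cos θ3 = 0.2534;  centre 3 = (-0.1267, -0.2194, -0.1359)
subtract pairs → two planes through P
plane₁₂: -0.9549x+0.4781y+-0.2196z = -0.0241
Cramer: x(z) = 0.0303-0.2473z;  y(z) = 0.0101-0.0346z
into |P−centre ₁|² = l²: 1.0624z² + 0.1783z + -0.1067 = 0;  Δ = 0.4851;  z = -0.4117 or 0.2439 → z<0 root = -0.4117
x = 0.1321, y = 0.0244

(0.1321, 0.0244, -0.4117)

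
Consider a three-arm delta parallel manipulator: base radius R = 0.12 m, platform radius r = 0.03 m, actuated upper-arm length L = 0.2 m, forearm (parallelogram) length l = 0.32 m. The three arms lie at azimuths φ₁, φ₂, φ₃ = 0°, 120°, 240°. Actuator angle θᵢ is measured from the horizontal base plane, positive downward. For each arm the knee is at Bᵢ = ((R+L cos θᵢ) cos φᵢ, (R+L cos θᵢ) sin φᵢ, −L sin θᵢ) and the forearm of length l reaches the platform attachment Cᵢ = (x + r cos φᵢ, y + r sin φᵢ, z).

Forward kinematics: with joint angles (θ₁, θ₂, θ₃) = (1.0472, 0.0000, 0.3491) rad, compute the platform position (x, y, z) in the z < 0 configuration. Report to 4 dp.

(-0.1226, 0.0331, -0.2332)

arm 1 at φ=0.0°: e+L cos θ1 = 0.1900;  centre 1 = (0.1900, 0.0000, -0.1732)
centre 2 = (0.2900·cos120.0°, 0.2900·sin120.0°, 0.0000) = (-0.1450, 0.2511, 0.0000)
φ3=240.0°: virtual centre (-0.1390, -0.2407, -0.0684), radius l
|centre ₂|²−|centre ₁|² = 0.0180;  |centre ₃|²−|centre ₁|² = 0.0158
linear system: -0.6700x+0.5023y = 0.0180−0.3464z; -0.6579x+-0.4814y = 0.0158−0.2096z
Cramer: x(z) = -0.0254+0.4166z;  y(z) = 0.0019-0.1340z
quadratic in z: (1.1915)z²+(0.1664)z+(-0.0260)=0, √Δ=0.3892 → z ∈ {-0.2332, 0.0935}; z = -0.2332 (taking z<0)
x = -0.1226, y = 0.0331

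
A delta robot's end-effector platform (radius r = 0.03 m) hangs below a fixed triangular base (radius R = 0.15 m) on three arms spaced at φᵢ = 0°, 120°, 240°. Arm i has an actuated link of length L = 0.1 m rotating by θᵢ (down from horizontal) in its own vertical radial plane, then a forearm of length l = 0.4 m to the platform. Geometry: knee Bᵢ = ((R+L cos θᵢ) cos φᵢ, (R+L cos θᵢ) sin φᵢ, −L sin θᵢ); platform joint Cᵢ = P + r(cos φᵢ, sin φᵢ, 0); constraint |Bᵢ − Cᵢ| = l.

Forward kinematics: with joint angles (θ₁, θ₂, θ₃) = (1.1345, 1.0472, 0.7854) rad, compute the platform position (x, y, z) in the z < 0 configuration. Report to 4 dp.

(-0.0285, -0.0294, -0.4410)

O1 = (0.1623·cos0.0°, 0.1623·sin0.0°, -0.0906) = (0.1623, 0.0000, -0.0906)
O2 = (0.1700·cos120.0°, 0.1700·sin120.0°, -0.0866) = (-0.0850, 0.1472, -0.0866)
arm 3 at φ=240.0°: (R−r)+L cos θ3 = 0.1907;  O3 = (-0.0954, -0.1652, -0.0707)
subtract pairs → two planes through P
linear system: -0.4945x+0.2944y = 0.0019−0.0081z; -0.5152x+-0.3303y = 0.0068−0.0398z
Cramer: x(z) = -0.0083+0.0457z;  y(z) = -0.0077+0.0494z
sphere 1 gives Az²+Bz+C=0 with A=1.0045, B=0.1649, C=-0.1226;  B²−4AC=0.5199;  roots -0.4410, 0.2768;  negative root z = -0.4410
x = -0.0285, y = -0.0294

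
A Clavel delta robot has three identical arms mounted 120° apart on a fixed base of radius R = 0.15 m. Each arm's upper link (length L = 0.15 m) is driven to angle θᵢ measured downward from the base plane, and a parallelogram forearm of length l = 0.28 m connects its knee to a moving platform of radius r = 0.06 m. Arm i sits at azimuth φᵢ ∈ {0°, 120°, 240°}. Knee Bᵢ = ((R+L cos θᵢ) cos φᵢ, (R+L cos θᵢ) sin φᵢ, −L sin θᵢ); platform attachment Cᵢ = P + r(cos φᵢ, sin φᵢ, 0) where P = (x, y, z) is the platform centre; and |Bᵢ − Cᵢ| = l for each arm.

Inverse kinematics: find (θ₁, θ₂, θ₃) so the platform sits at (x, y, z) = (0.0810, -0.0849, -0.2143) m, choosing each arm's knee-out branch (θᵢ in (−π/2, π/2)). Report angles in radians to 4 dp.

θ₁ = 0.0002, θ₂ = 1.1347, θ₃ = 0.3494

arm 1 (φ=0.0°): x'=0.0810, y'=-0.0849
  e−x'=0.0090;  (l²−L²−(e−x')²−y'²−z²)/2L = 0.0090
  √(A²+B²)=0.2145;  θ1 = -1.5288+1.5290 ≈ 0.0002
φ2=120.0° → target in arm frame (-0.1140, -0.0277)
  e−x'=0.2040;  (l²−L²−(e−x')²−y'²−z²)/2L = -0.1081
  γ=atan2(-0.2143,0.2040)=-0.8100;  ψ=arccos(-0.3652)=1.9446;  θ2=γ+ψ≈1.1347
rotate P by −φ3: (0.0330, 0.1126, -0.2143)
  A cos θ + B sin θ = C:  0.0570·cos θ + -0.2143·sin θ = -0.0198
  γ=atan2(-0.2143,0.0570)=-1.3109;  ψ=arccos(-0.0894)=1.6603;  θ3=γ+ψ≈0.3494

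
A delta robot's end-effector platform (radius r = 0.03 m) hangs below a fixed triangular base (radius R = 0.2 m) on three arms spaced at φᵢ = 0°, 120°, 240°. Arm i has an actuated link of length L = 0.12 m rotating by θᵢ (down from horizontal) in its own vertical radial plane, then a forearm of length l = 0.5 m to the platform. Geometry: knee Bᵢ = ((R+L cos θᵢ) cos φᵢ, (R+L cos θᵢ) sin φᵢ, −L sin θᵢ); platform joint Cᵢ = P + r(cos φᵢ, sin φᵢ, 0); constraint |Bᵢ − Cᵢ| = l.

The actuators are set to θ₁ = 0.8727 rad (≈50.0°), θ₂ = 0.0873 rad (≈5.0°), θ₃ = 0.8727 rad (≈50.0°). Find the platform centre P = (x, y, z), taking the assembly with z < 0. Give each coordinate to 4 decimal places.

arm 1 at φ=0.0°: (R−r)+L cos θ1 = 0.2471;  O1 = (0.2471, 0.0000, -0.0919)
arm 2 at φ=120.0°: (R−r)+L cos θ2 = 0.2895;  O2 = (-0.1448, 0.2508, -0.0105)
O3 = (0.2471·cos240.0°, 0.2471·sin240.0°, -0.0919) = (-0.1236, -0.2140, -0.0919)
eliminate P² terms by subtracting sphere 1 from 2 and 3
plane₁₂: -0.7838x+0.5015y+0.1629z = 0.0144
det = 0.7073;  x = -0.0087+0.0986z,  y = 0.0151+-0.1708z
quadratic in z: (1.0389)z²+(0.1282)z+(-0.1759)=0, √Δ=0.8644 → z ∈ {-0.4778, 0.3543}; z = -0.4778 (taking z<0)
x = -0.0558, y = 0.0967

(-0.0558, 0.0967, -0.4778)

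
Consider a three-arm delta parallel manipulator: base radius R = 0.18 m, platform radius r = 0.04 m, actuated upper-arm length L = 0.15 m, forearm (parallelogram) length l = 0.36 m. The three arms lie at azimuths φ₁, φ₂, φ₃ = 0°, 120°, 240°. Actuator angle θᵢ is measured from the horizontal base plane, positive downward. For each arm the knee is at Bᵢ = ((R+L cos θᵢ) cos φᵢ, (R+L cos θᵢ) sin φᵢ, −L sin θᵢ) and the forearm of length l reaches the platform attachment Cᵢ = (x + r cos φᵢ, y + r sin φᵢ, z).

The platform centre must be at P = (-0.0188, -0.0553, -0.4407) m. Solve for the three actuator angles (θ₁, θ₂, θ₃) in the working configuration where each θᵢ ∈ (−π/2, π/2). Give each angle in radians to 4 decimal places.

rotate P by −φ1: (-0.0188, -0.0553, -0.4407)
  e−x'=0.1588;  (l²−L²−(e−x')²−y'²−z²)/2L = -0.3846
  γ=atan2(-0.4407,0.1588)=-1.2249;  ψ=arccos(-0.8211)=2.5342;  θ1=γ+ψ≈1.3092
φ2=120.0° → target in arm frame (-0.0385, 0.0439)
  A cos θ + B sin θ = C:  0.1785·cos θ + -0.4407·sin θ = -0.4030
  θ2 = atan2(B,A) + arccos(C/0.4755) = 1.3963
φ3=240.0° → target in arm frame (0.0573, 0.0114)
  e−x'=0.0827;  (l²−L²−(e−x')²−y'²−z²)/2L = -0.3136
  γ=atan2(-0.4407,0.0827)=-1.3853;  ψ=arccos(-0.6994)=2.3454;  θ3=γ+ψ≈0.9601

θ₁ = 1.3092, θ₂ = 1.3963, θ₃ = 0.9601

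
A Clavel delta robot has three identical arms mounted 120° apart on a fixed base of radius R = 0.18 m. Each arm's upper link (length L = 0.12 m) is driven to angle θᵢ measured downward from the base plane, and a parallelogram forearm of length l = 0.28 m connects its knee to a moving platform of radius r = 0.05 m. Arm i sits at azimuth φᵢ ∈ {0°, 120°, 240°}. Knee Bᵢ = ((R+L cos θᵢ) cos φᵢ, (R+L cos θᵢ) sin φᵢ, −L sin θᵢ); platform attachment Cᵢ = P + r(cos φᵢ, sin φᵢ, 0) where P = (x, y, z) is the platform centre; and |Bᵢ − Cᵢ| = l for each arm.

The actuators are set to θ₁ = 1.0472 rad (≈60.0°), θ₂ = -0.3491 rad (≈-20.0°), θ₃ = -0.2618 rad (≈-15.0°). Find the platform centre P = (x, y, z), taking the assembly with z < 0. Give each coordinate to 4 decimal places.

(-0.0871, 0.0028, -0.1438)

S1 = (0.1900·cos0.0°, 0.1900·sin0.0°, -0.1039) = (0.1900, 0.0000, -0.1039)
S2 = (0.2428·cos120.0°, 0.2428·sin120.0°, 0.0410) = (-0.1214, 0.2102, 0.0410)
φ3=240.0°: virtual centre (-0.1230, -0.2130, 0.0311), radius l
subtract pairs → two planes through P
plane₁₂: -0.6228x+0.4205y+0.2899z = 0.0137
det = 0.5284;  x = -0.0226+0.4485z,  y = -0.0009+-0.0253z
sphere 1 gives Az²+Bz+C=0 with A=1.2018, B=0.0172, C=-0.0224;  B²−4AC=0.1079;  roots -0.1438, 0.1295;  negative root z = -0.1438
x = -0.0871, y = 0.0028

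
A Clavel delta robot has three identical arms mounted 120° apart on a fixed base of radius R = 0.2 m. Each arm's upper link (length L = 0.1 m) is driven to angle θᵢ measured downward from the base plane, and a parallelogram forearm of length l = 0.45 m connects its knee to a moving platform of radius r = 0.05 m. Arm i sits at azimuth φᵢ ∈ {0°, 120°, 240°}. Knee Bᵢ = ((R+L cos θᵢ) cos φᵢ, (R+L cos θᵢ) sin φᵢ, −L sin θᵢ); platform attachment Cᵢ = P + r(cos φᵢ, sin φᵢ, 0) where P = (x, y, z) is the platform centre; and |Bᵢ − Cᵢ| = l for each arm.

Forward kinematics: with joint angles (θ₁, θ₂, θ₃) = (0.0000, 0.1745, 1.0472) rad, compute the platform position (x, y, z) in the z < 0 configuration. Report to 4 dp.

(0.0741, 0.0952, -0.4031)

centre 1 = (0.2500·cos0.0°, 0.2500·sin0.0°, 0.0000) = (0.2500, 0.0000, 0.0000)
φ2=120.0°: virtual centre (-0.1242, 0.2152, -0.0174), radius l
φ3=240.0°: virtual centre (-0.1000, -0.1732, -0.0866), radius l
subtract pairs → two planes through P
linear system: -0.7485x+0.4304y = -0.0005−-0.0347z; -0.7000x+-0.3464y = -0.0150−-0.1732z
det = 0.5605;  x = 0.0118+-0.1544z,  y = 0.0195+-0.1879z
quadratic in z: (1.0592)z²+(0.0663)z+(-0.1454)=0, √Δ=0.7876 → z ∈ {-0.4031, 0.3405}; z = -0.4031 (taking z<0)
x = 0.0741, y = 0.0952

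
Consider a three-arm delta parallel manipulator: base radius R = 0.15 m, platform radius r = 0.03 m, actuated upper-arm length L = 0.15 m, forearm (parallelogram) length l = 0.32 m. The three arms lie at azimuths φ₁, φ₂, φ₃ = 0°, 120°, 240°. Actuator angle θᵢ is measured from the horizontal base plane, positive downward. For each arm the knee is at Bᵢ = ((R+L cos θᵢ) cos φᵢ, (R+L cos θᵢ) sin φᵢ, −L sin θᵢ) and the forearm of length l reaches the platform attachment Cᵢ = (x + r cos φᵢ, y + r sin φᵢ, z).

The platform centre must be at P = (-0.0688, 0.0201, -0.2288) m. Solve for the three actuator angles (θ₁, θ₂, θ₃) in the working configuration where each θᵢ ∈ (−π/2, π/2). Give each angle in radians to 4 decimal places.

arm 1 (φ=0.0°): x'=-0.0688, y'=0.0201
  A cos θ + B sin θ = C:  0.1888·cos θ + -0.2288·sin θ = -0.0283
  γ=atan2(-0.2288,0.1888)=-0.8809;  ψ=arccos(-0.0955)=1.6664;  θ1=γ+ψ≈0.7856
arm 2 (φ=120.0°): x'=0.0518, y'=0.0495
  e−x'=0.0682;  (l²−L²−(e−x')²−y'²−z²)/2L = 0.0682
  θ2 = atan2(B,A) + arccos(C/0.2387) = 0.0002
rotate P by −φ3: (0.0170, -0.0696, -0.2288)
  e−x'=0.1030;  (l²−L²−(e−x')²−y'²−z²)/2L = 0.0403
  √(A²+B²)=0.2509;  θ3 = -1.1478+1.4095 ≈ 0.2617

θ₁ = 0.7856, θ₂ = 0.0002, θ₃ = 0.2617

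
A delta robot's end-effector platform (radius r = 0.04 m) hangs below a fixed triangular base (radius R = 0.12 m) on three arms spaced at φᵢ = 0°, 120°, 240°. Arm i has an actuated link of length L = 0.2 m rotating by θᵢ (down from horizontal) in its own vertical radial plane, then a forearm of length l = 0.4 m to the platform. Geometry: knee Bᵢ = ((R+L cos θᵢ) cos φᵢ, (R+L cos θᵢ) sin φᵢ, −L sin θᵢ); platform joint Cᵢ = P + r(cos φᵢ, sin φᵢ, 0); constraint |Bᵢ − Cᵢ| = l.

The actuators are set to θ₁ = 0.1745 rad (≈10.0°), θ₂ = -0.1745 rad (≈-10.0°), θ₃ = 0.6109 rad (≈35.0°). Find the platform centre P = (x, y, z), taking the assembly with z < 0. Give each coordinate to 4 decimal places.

O1 = (0.2770·cos0.0°, 0.2770·sin0.0°, -0.0347) = (0.2770, 0.0000, -0.0347)
φ2=120.0°: virtual centre (-0.1385, 0.2399, 0.0347), radius l
φ3=240.0°: virtual centre (-0.1219, -0.2112, -0.1147), radius l
subtract pairs → two planes through P
[-0.8309 0.4797 0.1389]·P = 0.0000;  [-0.7978 -0.4223 -0.1600]·P = -0.0053
det = 0.7336;  x = 0.0035+-0.0247z,  y = 0.0060+-0.3323z
quadratic in z: (1.1110)z²+(0.0789)z+(-0.0840)=0, √Δ=0.6159 → z ∈ {-0.3127, 0.2417}; z = -0.3127 (taking z<0)
x = 0.0112, y = 0.1099

(0.0112, 0.1099, -0.3127)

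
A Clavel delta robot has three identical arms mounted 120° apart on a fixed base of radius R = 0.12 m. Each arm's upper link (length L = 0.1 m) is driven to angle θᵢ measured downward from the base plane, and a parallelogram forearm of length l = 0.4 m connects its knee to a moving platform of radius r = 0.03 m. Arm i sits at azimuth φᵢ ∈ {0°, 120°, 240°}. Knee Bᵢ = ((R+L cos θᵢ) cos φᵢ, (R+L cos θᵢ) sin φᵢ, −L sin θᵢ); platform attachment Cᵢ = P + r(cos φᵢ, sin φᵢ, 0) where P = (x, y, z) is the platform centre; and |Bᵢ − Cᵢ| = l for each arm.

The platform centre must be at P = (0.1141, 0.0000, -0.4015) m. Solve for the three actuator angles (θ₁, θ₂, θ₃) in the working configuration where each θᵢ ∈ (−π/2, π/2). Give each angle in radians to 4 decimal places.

rotate P by −φ1: (0.1141, 0.0000, -0.4015)
  A cos θ + B sin θ = C:  -0.0241·cos θ + -0.4015·sin θ = -0.0589
  √(A²+B²)=0.4022;  θ1 = -1.6307+1.7178 ≈ 0.0871
arm 2 (φ=120.0°): x'=-0.0570, y'=-0.0988
  A cos θ + B sin θ = C:  0.1470·cos θ + -0.4015·sin θ = -0.2130
  γ=atan2(-0.4015,0.1470)=-1.2197;  ψ=arccos(-0.4980)=2.0921;  θ2=γ+ψ≈0.8724
arm 3 (φ=240.0°): x'=-0.0571, y'=0.0988
  A=0.1471, B=-0.4015, C=(l²−L²−A²−y'²−z²)/(2L)=-0.2130
  θ3 = atan2(B,A) + arccos(C/0.4276) = 0.8724

θ₁ = 0.0871, θ₂ = 0.8724, θ₃ = 0.8724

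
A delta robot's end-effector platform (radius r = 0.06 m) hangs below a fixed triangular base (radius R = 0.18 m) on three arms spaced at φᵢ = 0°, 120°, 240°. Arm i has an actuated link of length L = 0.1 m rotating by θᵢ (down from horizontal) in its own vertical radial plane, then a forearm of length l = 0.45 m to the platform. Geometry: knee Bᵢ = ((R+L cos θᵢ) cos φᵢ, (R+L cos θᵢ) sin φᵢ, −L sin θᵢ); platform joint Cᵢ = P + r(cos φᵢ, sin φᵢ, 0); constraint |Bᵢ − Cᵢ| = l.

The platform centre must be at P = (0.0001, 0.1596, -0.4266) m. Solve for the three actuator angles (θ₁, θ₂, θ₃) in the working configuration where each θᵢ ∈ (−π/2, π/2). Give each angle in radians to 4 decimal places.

θ₁ = 0.6114, θ₂ = -0.0871, θ₃ = 1.2222

φ1=0.0° → target in arm frame (0.0001, 0.1596)
  A=0.1199, B=-0.4266, C=(l²−L²−A²−y'²−z²)/(2L)=-0.1467
  θ1 = atan2(B,A) + arccos(C/0.4431) = 0.6114
arm 2 (φ=120.0°): x'=0.1382, y'=-0.0799
  e−x'=-0.0182;  (l²−L²−(e−x')²−y'²−z²)/2L = 0.0190
  θ2 = atan2(B,A) + arccos(C/0.4270) = -0.0871
arm 3 (φ=240.0°): x'=-0.1383, y'=-0.0797
  e−x'=0.2583;  (l²−L²−(e−x')²−y'²−z²)/2L = -0.3127
  θ3 = atan2(B,A) + arccos(C/0.4987) = 1.2222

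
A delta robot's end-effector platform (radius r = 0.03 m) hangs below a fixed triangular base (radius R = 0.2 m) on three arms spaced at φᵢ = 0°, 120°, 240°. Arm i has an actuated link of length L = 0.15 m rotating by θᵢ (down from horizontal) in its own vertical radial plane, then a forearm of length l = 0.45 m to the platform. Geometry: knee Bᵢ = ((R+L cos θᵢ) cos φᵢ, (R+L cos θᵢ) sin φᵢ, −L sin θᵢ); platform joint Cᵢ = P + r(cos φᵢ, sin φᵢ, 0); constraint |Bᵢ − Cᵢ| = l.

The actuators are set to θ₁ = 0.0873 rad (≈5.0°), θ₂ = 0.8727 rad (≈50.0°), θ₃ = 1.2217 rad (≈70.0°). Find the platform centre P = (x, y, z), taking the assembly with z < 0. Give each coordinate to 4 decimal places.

φ1=0.0°: virtual centre (0.3194, 0.0000, -0.0131), radius l
S2 = (0.2664·cos120.0°, 0.2664·sin120.0°, -0.1149) = (-0.1332, 0.2307, -0.1149)
φ3=240.0°: virtual centre (-0.1107, -0.1917, -0.1410), radius l
subtract pairs → two planes through P
linear system: -0.9053x+0.4614y = -0.0180−-0.2037z; -0.8602x+-0.3833y = -0.0334−-0.2557z
det = 0.7439;  x = 0.0300+-0.2636z,  y = 0.0198+-0.0757z
into |P−S₁|² = l²: 1.0752z² + 0.1757z + -0.1182 = 0;  Δ = 0.5391;  z = -0.4232 or 0.2597 → z<0 root = -0.4232
x = 0.1415, y = 0.0518

(0.1415, 0.0518, -0.4232)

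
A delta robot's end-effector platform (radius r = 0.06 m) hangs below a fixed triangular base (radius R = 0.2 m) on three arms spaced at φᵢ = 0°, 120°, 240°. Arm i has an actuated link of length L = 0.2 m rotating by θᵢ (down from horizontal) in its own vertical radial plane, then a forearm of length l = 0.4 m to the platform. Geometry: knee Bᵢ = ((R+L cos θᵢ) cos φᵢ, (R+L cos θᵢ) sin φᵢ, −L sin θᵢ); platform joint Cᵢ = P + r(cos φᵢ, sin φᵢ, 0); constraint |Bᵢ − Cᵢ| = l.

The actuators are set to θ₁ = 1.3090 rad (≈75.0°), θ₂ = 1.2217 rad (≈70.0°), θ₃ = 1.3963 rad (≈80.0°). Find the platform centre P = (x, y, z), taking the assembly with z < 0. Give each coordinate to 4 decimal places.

(0.0002, 0.0290, -0.5431)

φ1=0.0°: virtual centre (0.1918, 0.0000, -0.1932), radius l
centre 2 = (0.2084·cos120.0°, 0.2084·sin120.0°, -0.1879) = (-0.1042, 0.1805, -0.1879)
φ3=240.0°: virtual centre (-0.0874, -0.1513, -0.1970), radius l
subtract pairs → two planes through P
[-0.5919 0.3610 0.0105]·P = 0.0047;  [-0.5582 -0.3026 -0.0076]·P = -0.0048
det = 0.3807;  x = 0.0008+0.0012z,  y = 0.0143+-0.0271z
quadratic in z: (1.0007)z²+(0.3851)z+(-0.0860)=0, √Δ=0.7019 → z ∈ {-0.5431, 0.1583}; z = -0.5431 (taking z<0)
x = 0.0002, y = 0.0290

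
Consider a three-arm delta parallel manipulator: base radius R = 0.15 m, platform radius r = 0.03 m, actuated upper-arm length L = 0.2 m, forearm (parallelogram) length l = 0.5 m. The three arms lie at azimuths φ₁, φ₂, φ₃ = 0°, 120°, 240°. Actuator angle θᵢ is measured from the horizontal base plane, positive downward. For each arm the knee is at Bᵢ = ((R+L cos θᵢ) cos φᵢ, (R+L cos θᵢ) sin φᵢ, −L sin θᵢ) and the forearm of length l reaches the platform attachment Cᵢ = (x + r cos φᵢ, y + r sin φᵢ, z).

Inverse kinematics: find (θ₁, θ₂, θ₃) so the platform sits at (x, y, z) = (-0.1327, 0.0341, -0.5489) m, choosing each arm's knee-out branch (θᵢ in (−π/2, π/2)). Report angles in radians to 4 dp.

arm 1 (φ=0.0°): x'=-0.1327, y'=0.0341
  A=0.2527, B=-0.5489, C=(l²−L²−A²−y'²−z²)/(2L)=-0.3908
  γ=atan2(-0.5489,0.2527)=-1.1393;  ψ=arccos(-0.6467)=2.2740;  θ1=γ+ψ≈1.1347
φ2=120.0° → target in arm frame (0.0959, 0.0979)
  e−x'=0.0241;  (l²−L²−(e−x')²−y'²−z²)/2L = -0.2536
  γ=atan2(-0.5489,0.0241)=-1.5269;  ψ=arccos(-0.4616)=2.0506;  θ2=γ+ψ≈0.5237
arm 3 (φ=240.0°): x'=0.0368, y'=-0.1320
  A=0.0832, B=-0.5489, C=(l²−L²−A²−y'²−z²)/(2L)=-0.2891
  θ3 = atan2(B,A) + arccos(C/0.5552) = 0.6981

θ₁ = 1.1347, θ₂ = 0.5237, θ₃ = 0.6981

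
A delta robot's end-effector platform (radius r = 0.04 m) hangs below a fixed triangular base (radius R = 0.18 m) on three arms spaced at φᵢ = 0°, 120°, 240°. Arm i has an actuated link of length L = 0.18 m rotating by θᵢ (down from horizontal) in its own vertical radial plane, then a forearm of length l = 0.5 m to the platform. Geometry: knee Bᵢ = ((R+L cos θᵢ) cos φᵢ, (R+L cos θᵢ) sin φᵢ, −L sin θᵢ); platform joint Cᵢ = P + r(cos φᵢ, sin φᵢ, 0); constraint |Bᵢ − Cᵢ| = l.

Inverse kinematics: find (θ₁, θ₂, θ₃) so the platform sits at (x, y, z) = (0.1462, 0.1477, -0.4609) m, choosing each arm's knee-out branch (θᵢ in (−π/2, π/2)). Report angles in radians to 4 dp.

θ₁ = 0.0873, θ₂ = 0.4360, θ₃ = 1.2216

rotate P by −φ1: (0.1462, 0.1477, -0.4609)
  A=-0.0062, B=-0.4609, C=(l²−L²−A²−y'²−z²)/(2L)=-0.0463
  √(A²+B²)=0.4609;  θ1 = -1.5842+1.6715 ≈ 0.0873
arm 2 (φ=120.0°): x'=0.0548, y'=-0.2005
  A cos θ + B sin θ = C:  0.0852·cos θ + -0.4609·sin θ = -0.1174
  θ2 = atan2(B,A) + arccos(C/0.4687) = 0.4360
arm 3 (φ=240.0°): x'=-0.2010, y'=0.0528
  A=0.3410, B=-0.4609, C=(l²−L²−A²−y'²−z²)/(2L)=-0.3164
  θ3 = atan2(B,A) + arccos(C/0.5733) = 1.2216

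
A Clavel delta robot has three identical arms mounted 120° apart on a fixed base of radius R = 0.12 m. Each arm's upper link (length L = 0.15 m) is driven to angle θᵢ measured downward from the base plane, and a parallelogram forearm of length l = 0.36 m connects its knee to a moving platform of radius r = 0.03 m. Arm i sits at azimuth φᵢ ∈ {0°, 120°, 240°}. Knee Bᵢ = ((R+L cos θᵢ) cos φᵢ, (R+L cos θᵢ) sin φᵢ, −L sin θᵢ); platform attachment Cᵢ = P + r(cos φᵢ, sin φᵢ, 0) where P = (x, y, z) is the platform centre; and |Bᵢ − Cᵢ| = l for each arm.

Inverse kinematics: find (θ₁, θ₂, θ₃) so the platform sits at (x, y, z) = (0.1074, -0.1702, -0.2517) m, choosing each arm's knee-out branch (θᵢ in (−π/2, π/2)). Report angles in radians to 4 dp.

θ₁ = -0.2615, θ₂ = 1.2214, θ₃ = -0.1744

rotate P by −φ1: (0.1074, -0.1702, -0.2517)
  e−x'=-0.0174;  (l²−L²−(e−x')²−y'²−z²)/2L = 0.0483
  θ1 = atan2(B,A) + arccos(C/0.2523) = -0.2615
rotate P by −φ2: (-0.2011, -0.0079, -0.2517)
  e−x'=0.2911;  (l²−L²−(e−x')²−y'²−z²)/2L = -0.1368
  √(A²+B²)=0.3848;  θ2 = -0.7129+1.9344 ≈ 1.2214
φ3=240.0° → target in arm frame (0.0937, 0.1781)
  e−x'=-0.0037;  (l²−L²−(e−x')²−y'²−z²)/2L = 0.0400
  √(A²+B²)=0.2517;  θ3 = -1.5855+1.4111 ≈ -0.1744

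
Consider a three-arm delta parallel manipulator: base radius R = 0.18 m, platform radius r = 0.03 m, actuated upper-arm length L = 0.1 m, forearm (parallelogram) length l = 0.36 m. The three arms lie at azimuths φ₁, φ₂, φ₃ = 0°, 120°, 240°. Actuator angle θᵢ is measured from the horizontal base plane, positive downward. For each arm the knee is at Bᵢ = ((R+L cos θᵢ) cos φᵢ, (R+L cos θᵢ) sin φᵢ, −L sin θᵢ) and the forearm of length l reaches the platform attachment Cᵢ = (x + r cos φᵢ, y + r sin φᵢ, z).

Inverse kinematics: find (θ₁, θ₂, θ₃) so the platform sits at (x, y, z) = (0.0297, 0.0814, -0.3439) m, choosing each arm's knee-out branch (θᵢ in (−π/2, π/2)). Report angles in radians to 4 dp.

θ₁ = 0.6112, θ₂ = 0.4366, θ₃ = 1.3094

arm 1 (φ=0.0°): x'=0.0297, y'=0.0814
  A=0.1203, B=-0.3439, C=(l²−L²−A²−y'²−z²)/(2L)=-0.0988
  √(A²+B²)=0.3643;  θ1 = -1.2343+1.8455 ≈ 0.6112
φ2=120.0° → target in arm frame (0.0556, -0.0664)
  e−x'=0.0944;  (l²−L²−(e−x')²−y'²−z²)/2L = -0.0599
  θ2 = atan2(B,A) + arccos(C/0.3566) = 0.4366
arm 3 (φ=240.0°): x'=-0.0853, y'=-0.0150
  e−x'=0.2353;  (l²−L²−(e−x')²−y'²−z²)/2L = -0.2714
  γ=atan2(-0.3439,0.2353)=-0.9707;  ψ=arccos(-0.6513)=2.2800;  θ3=γ+ψ≈1.3094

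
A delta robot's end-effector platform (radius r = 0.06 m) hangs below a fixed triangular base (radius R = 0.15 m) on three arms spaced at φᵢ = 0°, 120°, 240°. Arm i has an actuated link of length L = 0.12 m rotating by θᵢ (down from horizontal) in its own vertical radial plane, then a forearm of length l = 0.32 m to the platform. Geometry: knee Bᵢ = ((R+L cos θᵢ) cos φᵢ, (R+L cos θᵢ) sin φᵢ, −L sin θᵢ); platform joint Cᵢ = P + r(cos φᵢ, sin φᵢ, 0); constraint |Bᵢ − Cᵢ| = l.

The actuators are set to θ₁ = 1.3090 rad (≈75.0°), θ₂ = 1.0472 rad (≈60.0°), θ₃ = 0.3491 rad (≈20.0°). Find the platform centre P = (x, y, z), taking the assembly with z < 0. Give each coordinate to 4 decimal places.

φ1=0.0°: virtual centre (0.1211, 0.0000, -0.1159), radius l
arm 2 at φ=120.0°: (R−r)+L cos θ2 = 0.1500;  centre 2 = (-0.0750, 0.1299, -0.1039)
arm 3 at φ=240.0°: (R−r)+L cos θ3 = 0.2028;  centre 3 = (-0.1014, -0.1756, -0.0410)
subtract pairs → two planes through P
linear system: -0.3921x+0.2598y = 0.0052−0.0240z; -0.4449x+-0.3512y = 0.0147−0.1497z
det = 0.2533;  x = -0.0223+0.1868z,  y = -0.0136+0.1897z
quadratic in z: (1.0709)z²+(0.1731)z+(-0.0682)=0, √Δ=0.5676 → z ∈ {-0.3458, 0.1842}; z = -0.3458 (taking z<0)
x = -0.0869, y = -0.0792

(-0.0869, -0.0792, -0.3458)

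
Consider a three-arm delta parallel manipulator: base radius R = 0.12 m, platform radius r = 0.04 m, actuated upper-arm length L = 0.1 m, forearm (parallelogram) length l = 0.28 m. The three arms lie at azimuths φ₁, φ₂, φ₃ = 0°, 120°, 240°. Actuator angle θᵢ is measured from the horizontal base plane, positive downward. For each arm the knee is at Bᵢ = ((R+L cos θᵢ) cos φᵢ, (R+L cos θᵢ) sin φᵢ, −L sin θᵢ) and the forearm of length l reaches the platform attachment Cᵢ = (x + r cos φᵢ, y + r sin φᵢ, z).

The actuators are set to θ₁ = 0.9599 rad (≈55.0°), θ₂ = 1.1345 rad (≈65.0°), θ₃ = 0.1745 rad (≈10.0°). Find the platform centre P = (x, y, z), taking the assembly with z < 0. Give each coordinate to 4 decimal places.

φ1=0.0°: virtual centre (0.1374, 0.0000, -0.0819), radius l
φ2=120.0°: virtual centre (-0.0611, 0.1059, -0.0906), radius l
S3 = (0.1785·cos240.0°, 0.1785·sin240.0°, -0.0174) = (-0.0892, -0.1546, -0.0174)
subtract pairs → two planes through P
linear system: -0.3970x+0.2118y = -0.0024−-0.0174z; -0.4532x+-0.3091y = 0.0066−0.1291z
det = 0.2187;  x = -0.0030+0.1004z,  y = -0.0170+0.2705z
sphere 1 gives Az²+Bz+C=0 with A=1.0832, B=0.1265, C=-0.0517;  B²−4AC=0.2401;  roots -0.2845, 0.1678;  negative root z = -0.2845
x = -0.0315, y = -0.0939

(-0.0315, -0.0939, -0.2845)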